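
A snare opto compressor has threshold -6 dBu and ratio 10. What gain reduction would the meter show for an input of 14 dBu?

Overshoot = 14 − (-6) = 20 dB.
After 10:1 compression the overshoot becomes 20/10 = 2 dB.
Gain reduction = 20 − 2 = 18 dB.

18 dB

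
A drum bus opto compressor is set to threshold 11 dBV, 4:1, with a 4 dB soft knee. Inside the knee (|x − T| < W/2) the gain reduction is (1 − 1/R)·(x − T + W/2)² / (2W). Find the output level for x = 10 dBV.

x − T + W/2 = 10 − 11 + 2 = 1.
GR = (1 − 1/4) × 1² / 8 = 0.75 × 1 / 8 = 0.09375 dB.
Output = 10 − 0.09375 = 9.90625 dBV.

9.90625 dBV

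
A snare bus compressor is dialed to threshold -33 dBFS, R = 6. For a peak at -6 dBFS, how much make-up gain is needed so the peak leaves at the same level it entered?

Overshoot 27 dB → 27/6 = 4.5 dB after compression, so the compressed level is -33 + 4.5 = -28.5 dBFS.
Make-up = target − compressed = -6 − (-28.5) = 22.5 dB.

22.5 dB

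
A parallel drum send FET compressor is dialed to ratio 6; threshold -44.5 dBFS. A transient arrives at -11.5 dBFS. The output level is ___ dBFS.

The input is 33 dB above the -44.5 dBFS threshold.
The 33 dB excess becomes 5.5 dB after 6:1 reduction.
So the level is -44.5 + 5.5 = -39 dBFS.

-39 dBFS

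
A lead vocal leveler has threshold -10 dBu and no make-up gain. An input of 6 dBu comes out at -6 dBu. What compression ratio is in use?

Input overshoot = 6 − (-10) = 16 dB; output overshoot = -6 − (-10) = 4 dB.
Ratio = 16 / 4 = 4.

4:1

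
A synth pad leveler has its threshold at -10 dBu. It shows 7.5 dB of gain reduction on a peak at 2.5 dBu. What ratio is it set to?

Input overshoot = 2.5 − (-10) = 12.5 dB.
Output overshoot = 12.5 − 7.5 = 5 dB.
Ratio = input overshoot / output overshoot = 12.5 / 5 = 2.5.

2.5:1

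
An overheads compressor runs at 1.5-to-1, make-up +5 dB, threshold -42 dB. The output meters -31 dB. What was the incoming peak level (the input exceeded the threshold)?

-33 dB

Remove make-up: -31 − 5 = -36 dB.
The compressed level sits -36 − (-42) = 6 dB over threshold.
Before 1.5:1 compression the overshoot was 6 × 1.5 = 9 dB, so input = -42 + 9 = -33 dB.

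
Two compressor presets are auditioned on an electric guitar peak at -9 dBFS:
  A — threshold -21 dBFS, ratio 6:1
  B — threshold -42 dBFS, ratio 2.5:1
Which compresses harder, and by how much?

A: GR = 12 − 12/6 = 10 dB.
B: GR = 33 − 33/2.5 = 19.8 dB.
B applies 9.8 dB more gain reduction.

B, by 9.8 dB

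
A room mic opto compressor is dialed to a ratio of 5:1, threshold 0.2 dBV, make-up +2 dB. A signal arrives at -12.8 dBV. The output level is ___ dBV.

-10.8 dBV

-12.8 dBV is 13 dB below the 0.2 dBV threshold, so no gain reduction is applied.
Make-up gain adds 2 dB: -12.8 + 2 = -10.8 dBV.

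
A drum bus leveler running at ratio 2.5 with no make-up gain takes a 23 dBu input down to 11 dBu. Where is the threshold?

3 dBu

Gain reduction = 23 − 11 = 12 dB; output overshoot = GR / (R − 1) = 12 / 1.5 = 8 dB.
Threshold = output − output overshoot = 11 − 8 = 3 dBu.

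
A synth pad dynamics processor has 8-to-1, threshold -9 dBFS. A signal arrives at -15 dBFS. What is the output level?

-15 dBFS is 6 dB below the -9 dBFS threshold, so no gain reduction is applied.
Output = input = -15 dBFS.

-15 dBFS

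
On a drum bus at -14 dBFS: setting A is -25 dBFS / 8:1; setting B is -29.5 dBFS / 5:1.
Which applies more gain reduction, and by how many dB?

A: GR = 11 − 11/8 = 9.625 dB.
B: GR = 15.5 − 15.5/5 = 12.4 dB.
B applies 2.775 dB more gain reduction.

B, by 2.775 dB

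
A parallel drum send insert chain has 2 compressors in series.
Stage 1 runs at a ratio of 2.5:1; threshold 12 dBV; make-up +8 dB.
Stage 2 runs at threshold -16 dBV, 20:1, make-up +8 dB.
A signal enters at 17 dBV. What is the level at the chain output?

-6.1 dBV

Stage 1: 5 dB above 12 dBV, reduced 2.5:1 to 2 dB above → 14 dBV; +8 dB make-up → 22 dBV.
Stage 2: overshoot 38 dB → 38/20 = 1.9 dB → -14.1 dBV; +8 dB make-up → -6.1 dBV.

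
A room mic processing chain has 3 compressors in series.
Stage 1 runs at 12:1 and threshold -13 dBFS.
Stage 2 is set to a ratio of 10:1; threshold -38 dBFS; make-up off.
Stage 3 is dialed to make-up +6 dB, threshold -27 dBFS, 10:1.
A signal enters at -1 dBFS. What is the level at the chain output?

-29.4 dBFS

Stage 1: 12 dB above -13 dBFS, reduced 12:1 to 1 dB above → -12 dBFS.
Stage 2: -12 dBFS is 26 dB over -38 dBFS; at 10:1 that becomes 2.6 dB over, giving -35.4 dBFS.
Stage 3: -35.4 dBFS ≤ -27 dBFS, so stage 3 doesn't engage; make-up brings it to -29.4 dBFS.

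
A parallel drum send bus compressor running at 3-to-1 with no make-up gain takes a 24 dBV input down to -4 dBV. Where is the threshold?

-18 dBV

Let T be the threshold. Output overshoot = (input overshoot)/R, so -4 − T = (24 − T)/3.
3·(-4 − T) = 24 − T → 2·T = -12 − 24 = -36.
T = -36/2 = -18 dBV.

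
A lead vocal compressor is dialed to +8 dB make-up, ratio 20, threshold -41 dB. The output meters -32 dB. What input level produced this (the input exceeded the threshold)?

Remove make-up: -32 − 8 = -40 dB.
That's 1 dB above the -41 dB threshold.
Before 20:1 compression the overshoot was 1 × 20 = 20 dB, so input = -41 + 20 = -21 dB.

-21 dB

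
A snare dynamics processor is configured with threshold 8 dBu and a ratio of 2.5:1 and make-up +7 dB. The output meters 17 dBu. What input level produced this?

Stripping the +7 dB make-up gives 10 dBu at the gain stage.
Post-compression overshoot = 10 − 8 = 2 dB.
Input overshoot = R × output overshoot = 5 dB → input = 8 + 5 = 13 dBu.

13 dBu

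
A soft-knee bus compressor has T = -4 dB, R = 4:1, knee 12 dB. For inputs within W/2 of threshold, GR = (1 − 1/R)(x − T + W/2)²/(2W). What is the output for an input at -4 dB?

x − T + W/2 = -4 − (-4) + 6 = 6.
GR = (1 − 1/4) × 6² / 24 = 0.75 × 36 / 24 = 1.125 dB.
Output = -4 − 1.125 = -5.125 dB.

-5.125 dB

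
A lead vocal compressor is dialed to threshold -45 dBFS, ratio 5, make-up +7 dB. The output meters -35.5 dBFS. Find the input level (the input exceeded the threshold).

-32.5 dBFS

Stripping the +7 dB make-up gives -42.5 dBFS at the gain stage.
The compressed level sits -42.5 − (-45) = 2.5 dB over threshold.
Undo the ratio: input overshoot = 2.5 × 5 = 12.5 dB, giving input = -32.5 dBFS.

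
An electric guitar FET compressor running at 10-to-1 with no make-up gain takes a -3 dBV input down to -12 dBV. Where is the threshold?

-13 dBV

Gain reduction = -3 − (-12) = 9 dB; output overshoot = GR / (R − 1) = 9 / 9 = 1 dB.
Threshold = output − output overshoot = -12 − 1 = -13 dBV.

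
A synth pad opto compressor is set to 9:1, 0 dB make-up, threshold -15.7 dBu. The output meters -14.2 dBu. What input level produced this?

-2.2 dBu

The compressed level sits -14.2 − (-15.7) = 1.5 dB over threshold.
Before 9:1 compression the overshoot was 1.5 × 9 = 13.5 dB, so input = -15.7 + 13.5 = -2.2 dBu.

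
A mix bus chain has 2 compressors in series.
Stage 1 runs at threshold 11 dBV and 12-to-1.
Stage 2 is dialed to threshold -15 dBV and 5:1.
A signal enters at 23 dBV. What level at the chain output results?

-9.6 dBV

Stage 1: 12 dB above 11 dBV, reduced 12:1 to 1 dB above → 12 dBV.
Stage 2: overshoot 27 dB → 27/5 = 5.4 dB → -9.6 dBV.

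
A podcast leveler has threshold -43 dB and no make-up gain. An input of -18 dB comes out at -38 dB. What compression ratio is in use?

5:1

Input overshoot = -18 − (-43) = 25 dB; output overshoot = -38 − (-43) = 5 dB.
Ratio = 25 / 5 = 5.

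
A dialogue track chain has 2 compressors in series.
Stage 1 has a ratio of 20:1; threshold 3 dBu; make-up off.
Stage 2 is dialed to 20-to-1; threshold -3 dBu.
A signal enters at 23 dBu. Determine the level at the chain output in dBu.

Stage 1: 20 dB above 3 dBu, reduced 20:1 to 1 dB above → 4 dBu.
Stage 2: 4 dBu is 7 dB over -3 dBu; at 20:1 that becomes 0.35 dB over, giving -2.65 dBu.

-2.65 dBu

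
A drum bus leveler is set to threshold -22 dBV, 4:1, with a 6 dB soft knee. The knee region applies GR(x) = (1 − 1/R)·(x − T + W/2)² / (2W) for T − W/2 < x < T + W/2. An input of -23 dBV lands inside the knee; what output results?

-23.25 dBV

x − T + W/2 = -23 − (-22) + 3 = 2.
GR = (1 − 1/4) × 2² / 12 = 0.75 × 4 / 12 = 0.25 dB.
Output = -23 − 0.25 = -23.25 dBV.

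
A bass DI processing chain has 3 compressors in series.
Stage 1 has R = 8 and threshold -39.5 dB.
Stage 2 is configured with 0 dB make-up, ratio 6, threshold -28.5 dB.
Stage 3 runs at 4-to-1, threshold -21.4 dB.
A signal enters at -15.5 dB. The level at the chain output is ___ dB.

-36.5 dB

Stage 1: 24 dB above -39.5 dB, reduced 8:1 to 3 dB above → -36.5 dB.
Stage 2: -36.5 dB is at or below the -28.5 dB threshold — no compression; output -36.5 dB.
Stage 3: below threshold (-36.5 ≤ -21.4); passes unchanged; output -36.5 dB.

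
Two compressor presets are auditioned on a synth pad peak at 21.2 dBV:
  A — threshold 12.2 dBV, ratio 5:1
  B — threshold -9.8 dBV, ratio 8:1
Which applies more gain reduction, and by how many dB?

A: 9 dB over, compressed to 1.8 dB over, so 7.2 dB of GR.
B: 31 dB over, compressed to 3.875 dB over, so 27.125 dB of GR.
B applies 19.925 dB more gain reduction.

B, by 19.925 dB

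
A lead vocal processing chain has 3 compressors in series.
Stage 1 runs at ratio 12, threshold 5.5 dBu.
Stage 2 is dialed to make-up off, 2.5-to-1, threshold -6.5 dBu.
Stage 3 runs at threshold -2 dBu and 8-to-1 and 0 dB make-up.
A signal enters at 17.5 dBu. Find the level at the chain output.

-1.9125 dBu

Stage 1: 17.5 dBu is 12 dB over 5.5 dBu; at 12:1 that becomes 1 dB over, giving 6.5 dBu.
Stage 2: overshoot 13 dB → 13/2.5 = 5.2 dB → -1.3 dBu.
Stage 3: overshoot 0.7 dB → 0.7/8 = 0.0875 dB → -1.9125 dBu.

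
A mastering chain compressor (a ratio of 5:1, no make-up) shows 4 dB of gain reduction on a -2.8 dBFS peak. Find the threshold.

-7.8 dBFS

Input is 5 dB above T (since output overshoot × R = input overshoot: (-6.8 − T)·5 = -2.8 − T gives T = -7.8 dBFS).
Check: -7.8 + (-2.8 − (-7.8))/5 = -7.8 + 1 = -6.8 dBFS. ✓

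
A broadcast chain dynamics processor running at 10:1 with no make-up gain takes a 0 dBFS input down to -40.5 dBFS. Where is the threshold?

Gain reduction = 0 − (-40.5) = 40.5 dB; output overshoot = GR / (R − 1) = 40.5 / 9 = 4.5 dB.
Threshold = output − output overshoot = -40.5 − 4.5 = -45 dBFS.

-45 dBFS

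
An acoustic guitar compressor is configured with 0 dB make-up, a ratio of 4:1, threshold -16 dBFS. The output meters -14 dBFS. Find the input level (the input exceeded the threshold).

The compressed level sits -14 − (-16) = 2 dB over threshold.
Undo the ratio: input overshoot = 2 × 4 = 8 dB, giving input = -8 dBFS.

-8 dBFS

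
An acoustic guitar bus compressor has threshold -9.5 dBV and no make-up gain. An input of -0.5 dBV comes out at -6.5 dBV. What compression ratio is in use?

3:1

Input overshoot = -0.5 − (-9.5) = 9 dB; output overshoot = -6.5 − (-9.5) = 3 dB.
Ratio = 9 / 3 = 3.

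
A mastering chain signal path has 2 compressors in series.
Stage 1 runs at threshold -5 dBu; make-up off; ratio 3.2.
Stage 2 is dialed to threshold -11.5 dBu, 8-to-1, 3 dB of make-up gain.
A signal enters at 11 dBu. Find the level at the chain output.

-7.0625 dBu

Stage 1: overshoot 16 dB → 16/3.2 = 5 dB → 0 dBu.
Stage 2: 11.5 dB above -11.5 dBu, reduced 8:1 to 1.4375 dB above → -10.0625 dBu; +3 dB make-up → -7.0625 dBu.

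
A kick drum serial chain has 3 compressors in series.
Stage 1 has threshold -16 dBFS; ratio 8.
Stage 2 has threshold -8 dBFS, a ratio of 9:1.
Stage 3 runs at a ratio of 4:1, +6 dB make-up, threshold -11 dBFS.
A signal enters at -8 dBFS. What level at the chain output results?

-9 dBFS

Stage 1: -8 dBFS is 8 dB over -16 dBFS; at 8:1 that becomes 1 dB over, giving -15 dBFS.
Stage 2: -15 dBFS is at or below the -8 dBFS threshold — no compression; output -15 dBFS.
Stage 3: below threshold (-15 ≤ -11); passes unchanged; make-up brings it to -9 dBFS.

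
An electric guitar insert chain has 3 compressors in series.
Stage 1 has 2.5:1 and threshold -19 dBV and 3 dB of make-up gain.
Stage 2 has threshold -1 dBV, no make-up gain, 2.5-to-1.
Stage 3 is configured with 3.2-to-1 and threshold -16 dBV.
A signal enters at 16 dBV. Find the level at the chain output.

-11.625 dBV

Stage 1: 35 dB above -19 dBV, reduced 2.5:1 to 14 dB above → -5 dBV; +3 dB make-up → -2 dBV.
Stage 2: below threshold (-2 ≤ -1); passes unchanged; output -2 dBV.
Stage 3: 14 dB above -16 dBV, reduced 3.2:1 to 4.375 dB above → -11.625 dBV.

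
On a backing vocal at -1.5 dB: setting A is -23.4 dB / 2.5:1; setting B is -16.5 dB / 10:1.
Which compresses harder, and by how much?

A: GR = 21.9 − 21.9/2.5 = 13.14 dB.
B: GR = 15 − 15/10 = 13.5 dB.
B reduces 0.36 dB more.

B, by 0.36 dB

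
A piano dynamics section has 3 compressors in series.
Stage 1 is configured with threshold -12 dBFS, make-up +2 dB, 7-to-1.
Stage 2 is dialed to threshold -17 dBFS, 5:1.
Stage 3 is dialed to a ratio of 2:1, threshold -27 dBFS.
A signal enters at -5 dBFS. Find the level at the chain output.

Stage 1: -5 dBFS is 7 dB over -12 dBFS; at 7:1 that becomes 1 dB over, giving -11 dBFS; +2 dB make-up → -9 dBFS.
Stage 2: overshoot 8 dB → 8/5 = 1.6 dB → -15.4 dBFS.
Stage 3: overshoot 11.6 dB → 11.6/2 = 5.8 dB → -21.2 dBFS.

-21.2 dBFS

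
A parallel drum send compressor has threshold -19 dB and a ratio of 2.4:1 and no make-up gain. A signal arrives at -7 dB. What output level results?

-14 dB

Overshoot: -7 − (-19) = 12 dB.
At 2.4:1 the overshoot is divided by 2.4, leaving 5 dB above threshold.
That puts the output at -14 dB.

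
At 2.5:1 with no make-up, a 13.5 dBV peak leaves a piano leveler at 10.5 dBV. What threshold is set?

8.5 dBV

Gain reduction = 13.5 − 10.5 = 3 dB; output overshoot = GR / (R − 1) = 3 / 1.5 = 2 dB.
Threshold = output − output overshoot = 10.5 − 2 = 8.5 dBV.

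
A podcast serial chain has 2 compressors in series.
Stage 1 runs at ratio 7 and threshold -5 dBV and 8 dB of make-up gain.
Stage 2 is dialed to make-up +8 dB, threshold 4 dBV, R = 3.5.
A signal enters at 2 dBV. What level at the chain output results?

12 dBV

Stage 1: 7 dB above -5 dBV, reduced 7:1 to 1 dB above → -4 dBV; +8 dB make-up → 4 dBV.
Stage 2: below threshold (4 ≤ 4); passes unchanged; make-up brings it to 12 dBV.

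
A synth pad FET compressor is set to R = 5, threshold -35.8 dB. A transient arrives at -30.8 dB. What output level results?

-34.8 dB

The input is 5 dB above the -35.8 dB threshold.
5:1 compression reduces that to 5/5 = 1 dB over.
So the level is -35.8 + 1 = -34.8 dB.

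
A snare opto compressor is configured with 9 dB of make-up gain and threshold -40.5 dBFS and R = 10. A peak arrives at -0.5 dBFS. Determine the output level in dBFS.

-27.5 dBFS

-0.5 dBFS sits 40 dB over threshold.
The 40 dB excess becomes 4 dB after 10:1 reduction.
That puts the output at -36.5 dBFS; make-up adds 9 dB, giving -27.5 dBFS.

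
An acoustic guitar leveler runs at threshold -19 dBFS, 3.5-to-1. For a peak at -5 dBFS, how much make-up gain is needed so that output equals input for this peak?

10 dB

Overshoot 14 dB → 14/3.5 = 4 dB after compression, so the compressed level is -19 + 4 = -15 dBFS.
Make-up = target − compressed = -5 − (-15) = 10 dB.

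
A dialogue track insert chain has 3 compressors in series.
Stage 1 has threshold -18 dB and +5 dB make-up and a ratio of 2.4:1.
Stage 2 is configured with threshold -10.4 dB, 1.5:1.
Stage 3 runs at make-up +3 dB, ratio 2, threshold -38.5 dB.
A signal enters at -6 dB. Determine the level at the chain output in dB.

Stage 1: 12 dB above -18 dB, reduced 2.4:1 to 5 dB above → -13 dB; +5 dB make-up → -8 dB.
Stage 2: 2.4 dB above -10.4 dB, reduced 1.5:1 to 1.6 dB above → -8.8 dB.
Stage 3: overshoot 29.7 dB → 29.7/2 = 14.85 dB → -23.65 dB; +3 dB make-up → -20.65 dB.

-20.65 dB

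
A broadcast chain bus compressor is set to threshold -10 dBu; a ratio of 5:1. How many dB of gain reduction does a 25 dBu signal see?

25 dBu exceeds the threshold by 35 dB.
At 5:1, output sits 35/5 = 7 dB above threshold.
GR = overshoot in − overshoot out = 35 − 7 = 28 dB.

28 dB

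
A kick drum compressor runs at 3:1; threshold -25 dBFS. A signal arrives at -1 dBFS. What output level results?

-17 dBFS

Overshoot: -1 − (-25) = 24 dB.
3:1 compression reduces that to 24/3 = 8 dB over.
That puts the output at -17 dBFS.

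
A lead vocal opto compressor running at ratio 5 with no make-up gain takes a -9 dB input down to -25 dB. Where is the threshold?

Gain reduction = -9 − (-25) = 16 dB; output overshoot = GR / (R − 1) = 16 / 4 = 4 dB.
Threshold = output − output overshoot = -25 − 4 = -29 dB.

-29 dB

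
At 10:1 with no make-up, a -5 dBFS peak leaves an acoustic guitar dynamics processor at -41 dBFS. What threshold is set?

-45 dBFS

Gain reduction = -5 − (-41) = 36 dB; output overshoot = GR / (R − 1) = 36 / 9 = 4 dB.
Threshold = output − output overshoot = -41 − 4 = -45 dBFS.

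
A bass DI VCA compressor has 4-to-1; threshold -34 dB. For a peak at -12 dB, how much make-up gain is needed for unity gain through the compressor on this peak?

Overshoot 22 dB → 22/4 = 5.5 dB after compression, so the compressed level is -34 + 5.5 = -28.5 dB.
Make-up = target − compressed = -12 − (-28.5) = 16.5 dB.

16.5 dB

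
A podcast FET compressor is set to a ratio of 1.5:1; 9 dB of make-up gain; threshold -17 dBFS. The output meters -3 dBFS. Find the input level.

-9.5 dBFS

Stripping the +9 dB make-up gives -12 dBFS at the gain stage.
The compressed level sits -12 − (-17) = 5 dB over threshold.
Before 1.5:1 compression the overshoot was 5 × 1.5 = 7.5 dB, so input = -17 + 7.5 = -9.5 dBFS.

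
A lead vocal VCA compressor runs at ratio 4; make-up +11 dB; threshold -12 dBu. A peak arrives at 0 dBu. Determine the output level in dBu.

Overshoot: 0 − (-12) = 12 dB.
The 12 dB excess becomes 3 dB after 4:1 reduction.
Output = -12 + 3 = -9 dBu; make-up adds 11 dB, giving 2 dBu.

2 dBu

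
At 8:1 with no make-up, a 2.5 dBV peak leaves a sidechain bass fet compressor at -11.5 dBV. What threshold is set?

Let T be the threshold. Output overshoot = (input overshoot)/R, so -11.5 − T = (2.5 − T)/8.
8·(-11.5 − T) = 2.5 − T → 7·T = -92 − 2.5 = -94.5.
T = -94.5/7 = -13.5 dBV.

-13.5 dBV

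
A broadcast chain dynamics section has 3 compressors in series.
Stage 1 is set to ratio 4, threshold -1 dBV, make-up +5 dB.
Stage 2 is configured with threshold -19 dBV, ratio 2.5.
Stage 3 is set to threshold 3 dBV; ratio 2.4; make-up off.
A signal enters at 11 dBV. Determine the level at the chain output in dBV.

Stage 1: 11 dBV is 12 dB over -1 dBV; at 4:1 that becomes 3 dB over, giving 2 dBV; +5 dB make-up → 7 dBV.
Stage 2: 26 dB above -19 dBV, reduced 2.5:1 to 10.4 dB above → -8.6 dBV.
Stage 3: below threshold (-8.6 ≤ 3); passes unchanged; output -8.6 dBV.

-8.6 dBV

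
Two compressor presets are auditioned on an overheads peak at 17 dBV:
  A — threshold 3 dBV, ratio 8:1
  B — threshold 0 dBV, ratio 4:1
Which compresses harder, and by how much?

B, by 0.5 dB

A: GR = 14 − 14/8 = 12.25 dB.
B: GR = 17 − 17/4 = 12.75 dB.
B reduces 0.5 dB more.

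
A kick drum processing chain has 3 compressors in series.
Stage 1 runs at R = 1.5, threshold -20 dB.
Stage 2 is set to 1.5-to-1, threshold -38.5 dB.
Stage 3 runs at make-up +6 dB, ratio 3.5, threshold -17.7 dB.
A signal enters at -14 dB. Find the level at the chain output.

Stage 1: -14 dB is 6 dB over -20 dB; at 1.5:1 that becomes 4 dB over, giving -16 dB.
Stage 2: -16 dB is 22.5 dB over -38.5 dB; at 1.5:1 that becomes 15 dB over, giving -23.5 dB.
Stage 3: below threshold (-23.5 ≤ -17.7); passes unchanged; make-up brings it to -17.5 dB.

-17.5 dB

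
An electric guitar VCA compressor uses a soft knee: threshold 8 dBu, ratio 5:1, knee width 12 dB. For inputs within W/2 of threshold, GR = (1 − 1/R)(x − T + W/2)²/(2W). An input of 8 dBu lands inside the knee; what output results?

x − T + W/2 = 8 − 8 + 6 = 6.
GR = (1 − 1/5) × 6² / 24 = 0.8 × 36 / 24 = 1.2 dB.
Output = 8 − 1.2 = 6.8 dBu.

6.8 dBu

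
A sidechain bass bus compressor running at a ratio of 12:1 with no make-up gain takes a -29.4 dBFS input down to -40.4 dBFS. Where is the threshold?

Let T be the threshold. Output overshoot = (input overshoot)/R, so -40.4 − T = (-29.4 − T)/12.
12·(-40.4 − T) = -29.4 − T → 11·T = -484.8 − (-29.4) = -455.4.
T = -455.4/11 = -41.4 dBFS.

-41.4 dBFS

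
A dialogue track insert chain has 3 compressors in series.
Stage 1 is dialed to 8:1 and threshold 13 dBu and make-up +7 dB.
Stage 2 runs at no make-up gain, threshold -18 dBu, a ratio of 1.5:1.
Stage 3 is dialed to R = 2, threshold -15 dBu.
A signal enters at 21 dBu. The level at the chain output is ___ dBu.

-3.5 dBu

Stage 1: 21 dBu is 8 dB over 13 dBu; at 8:1 that becomes 1 dB over, giving 14 dBu; +7 dB make-up → 21 dBu.
Stage 2: overshoot 39 dB → 39/1.5 = 26 dB → 8 dBu.
Stage 3: 8 dBu is 23 dB over -15 dBu; at 2:1 that becomes 11.5 dB over, giving -3.5 dBu.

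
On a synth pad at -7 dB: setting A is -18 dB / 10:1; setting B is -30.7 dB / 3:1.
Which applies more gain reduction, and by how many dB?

B, by 5.9 dB

A: overshoot 11 dB → output overshoot 1.1 dB → GR 9.9 dB.
B: overshoot 23.7 dB → output overshoot 7.9 dB → GR 15.8 dB.
B reduces 5.9 dB more.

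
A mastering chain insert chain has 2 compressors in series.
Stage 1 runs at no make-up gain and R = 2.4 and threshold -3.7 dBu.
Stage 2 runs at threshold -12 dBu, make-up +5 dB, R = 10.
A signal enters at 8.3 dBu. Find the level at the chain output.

-5.67 dBu

Stage 1: overshoot 12 dB → 12/2.4 = 5 dB → 1.3 dBu.
Stage 2: 1.3 dBu is 13.3 dB over -12 dBu; at 10:1 that becomes 1.33 dB over, giving -10.67 dBu; +5 dB make-up → -5.67 dBu.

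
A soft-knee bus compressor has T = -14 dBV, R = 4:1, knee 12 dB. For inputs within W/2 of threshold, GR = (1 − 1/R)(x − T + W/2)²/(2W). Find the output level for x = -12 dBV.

-14 dBV

x − T + W/2 = -12 − (-14) + 6 = 8.
GR = (1 − 1/4) × 8² / 24 = 0.75 × 64 / 24 = 2 dB.
Output = -12 − 2 = -14 dBV.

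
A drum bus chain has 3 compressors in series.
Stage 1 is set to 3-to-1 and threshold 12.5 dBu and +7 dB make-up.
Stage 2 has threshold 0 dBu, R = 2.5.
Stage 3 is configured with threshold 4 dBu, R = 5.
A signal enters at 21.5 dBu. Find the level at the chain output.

Stage 1: overshoot 9 dB → 9/3 = 3 dB → 15.5 dBu; +7 dB make-up → 22.5 dBu.
Stage 2: overshoot 22.5 dB → 22.5/2.5 = 9 dB → 9 dBu.
Stage 3: overshoot 5 dB → 5/5 = 1 dB → 5 dBu.

5 dBu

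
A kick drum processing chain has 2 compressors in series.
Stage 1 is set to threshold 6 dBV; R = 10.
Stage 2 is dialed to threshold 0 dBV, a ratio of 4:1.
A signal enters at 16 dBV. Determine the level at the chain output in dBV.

Stage 1: 16 dBV is 10 dB over 6 dBV; at 10:1 that becomes 1 dB over, giving 7 dBV.
Stage 2: 7 dBV is 7 dB over 0 dBV; at 4:1 that becomes 1.75 dB over, giving 1.75 dBV.

1.75 dBV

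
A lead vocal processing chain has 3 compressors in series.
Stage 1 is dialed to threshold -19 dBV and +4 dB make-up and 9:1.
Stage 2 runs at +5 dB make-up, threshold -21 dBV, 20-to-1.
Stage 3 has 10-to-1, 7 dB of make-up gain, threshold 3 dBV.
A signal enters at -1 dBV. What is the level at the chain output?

-8.6 dBV

Stage 1: -1 dBV is 18 dB over -19 dBV; at 9:1 that becomes 2 dB over, giving -17 dBV; +4 dB make-up → -13 dBV.
Stage 2: 8 dB above -21 dBV, reduced 20:1 to 0.4 dB above → -20.6 dBV; +5 dB make-up → -15.6 dBV.
Stage 3: -15.6 dBV ≤ 3 dBV, so stage 3 doesn't engage; make-up brings it to -8.6 dBV.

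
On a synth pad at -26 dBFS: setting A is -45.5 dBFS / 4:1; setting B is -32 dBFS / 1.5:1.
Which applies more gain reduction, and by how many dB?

A, by 12.625 dB

A: GR = 19.5 − 19.5/4 = 14.625 dB.
B: GR = 6 − 6/1.5 = 2 dB.
A reduces 12.625 dB more.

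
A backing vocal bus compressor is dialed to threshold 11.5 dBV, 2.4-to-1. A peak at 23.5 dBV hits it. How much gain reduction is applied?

7 dB

23.5 dBV exceeds the threshold by 12 dB.
A 2.4:1 ratio leaves 5 dB of that excess.
Gain reduction = 12 − 5 = 7 dB.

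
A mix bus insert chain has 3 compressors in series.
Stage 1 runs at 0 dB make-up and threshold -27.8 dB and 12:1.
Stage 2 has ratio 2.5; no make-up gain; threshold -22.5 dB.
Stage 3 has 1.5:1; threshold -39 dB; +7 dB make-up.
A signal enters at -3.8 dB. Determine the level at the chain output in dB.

-23.2 dB

Stage 1: -3.8 dB is 24 dB over -27.8 dB; at 12:1 that becomes 2 dB over, giving -25.8 dB.
Stage 2: below threshold (-25.8 ≤ -22.5); passes unchanged; output -25.8 dB.
Stage 3: overshoot 13.2 dB → 13.2/1.5 = 8.8 dB → -30.2 dB; +7 dB make-up → -23.2 dB.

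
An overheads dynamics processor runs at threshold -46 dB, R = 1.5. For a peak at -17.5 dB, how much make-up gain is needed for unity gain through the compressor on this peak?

Overshoot 28.5 dB → 28.5/1.5 = 19 dB after compression, so the compressed level is -46 + 19 = -27 dB.
Make-up = target − compressed = -17.5 − (-27) = 9.5 dB.

9.5 dB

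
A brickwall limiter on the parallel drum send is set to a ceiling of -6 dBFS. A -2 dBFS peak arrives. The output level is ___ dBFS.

-6 dBFS

At ∞:1, everything above -6 dBFS is held at the ceiling.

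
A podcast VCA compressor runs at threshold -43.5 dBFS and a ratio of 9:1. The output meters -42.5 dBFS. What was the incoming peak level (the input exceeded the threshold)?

That's 1 dB above the -43.5 dBFS threshold.
Undo the ratio: input overshoot = 1 × 9 = 9 dB, giving input = -34.5 dBFS.

-34.5 dBFS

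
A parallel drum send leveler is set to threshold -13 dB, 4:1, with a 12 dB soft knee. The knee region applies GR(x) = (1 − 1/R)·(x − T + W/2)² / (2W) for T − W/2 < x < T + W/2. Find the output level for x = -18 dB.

-18.03125 dB

x − T + W/2 = -18 − (-13) + 6 = 1.
GR = (1 − 1/4) × 1² / 24 = 0.75 × 1 / 24 = 0.03125 dB.
Output = -18 − 0.03125 = -18.03125 dB.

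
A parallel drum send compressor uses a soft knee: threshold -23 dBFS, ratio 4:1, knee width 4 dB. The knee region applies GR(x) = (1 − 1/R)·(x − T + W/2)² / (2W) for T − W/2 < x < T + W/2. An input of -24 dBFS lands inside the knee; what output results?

-24.09375 dBFS

x − T + W/2 = -24 − (-23) + 2 = 1.
GR = (1 − 1/4) × 1² / 8 = 0.75 × 1 / 8 = 0.09375 dB.
Output = -24 − 0.09375 = -24.09375 dBFS.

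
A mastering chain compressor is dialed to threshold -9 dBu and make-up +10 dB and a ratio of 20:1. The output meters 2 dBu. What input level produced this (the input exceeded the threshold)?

11 dBu

Stripping the +10 dB make-up gives -8 dBu at the gain stage.
Post-compression overshoot = -8 − (-9) = 1 dB.
Input overshoot = R × output overshoot = 20 dB → input = -9 + 20 = 11 dBu.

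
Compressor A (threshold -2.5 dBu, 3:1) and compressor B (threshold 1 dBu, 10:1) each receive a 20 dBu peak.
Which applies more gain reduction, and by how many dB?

B, by 2.1 dB

A: 22.5 dB over, compressed to 7.5 dB over, so 15 dB of GR.
B: 19 dB over, compressed to 1.9 dB over, so 17.1 dB of GR.
B applies 2.1 dB more gain reduction.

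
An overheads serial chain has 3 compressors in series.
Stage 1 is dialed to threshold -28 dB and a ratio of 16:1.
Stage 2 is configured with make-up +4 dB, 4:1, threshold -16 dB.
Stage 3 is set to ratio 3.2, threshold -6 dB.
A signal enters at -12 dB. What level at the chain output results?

-23 dB

Stage 1: overshoot 16 dB → 16/16 = 1 dB → -27 dB.
Stage 2: -27 dB ≤ -16 dB, so stage 2 doesn't engage; make-up brings it to -23 dB.
Stage 3: below threshold (-23 ≤ -6); passes unchanged; output -23 dB.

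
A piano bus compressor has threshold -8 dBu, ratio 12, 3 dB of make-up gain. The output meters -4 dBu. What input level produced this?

Before make-up, the level was -4 − 3 = -7 dBu.
That's 1 dB above the -8 dBu threshold.
Before 12:1 compression the overshoot was 1 × 12 = 12 dB, so input = -8 + 12 = 4 dBu.

4 dBu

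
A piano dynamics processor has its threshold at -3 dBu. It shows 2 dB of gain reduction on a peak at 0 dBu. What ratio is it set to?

3:1

Input overshoot = 0 − (-3) = 3 dB.
Output overshoot = 3 − 2 = 1 dB.
Ratio = input overshoot / output overshoot = 3 / 1 = 3.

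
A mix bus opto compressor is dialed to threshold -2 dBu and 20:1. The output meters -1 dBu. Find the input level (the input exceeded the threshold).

18 dBu

Post-compression overshoot = -1 − (-2) = 1 dB.
Before 20:1 compression the overshoot was 1 × 20 = 20 dB, so input = -2 + 20 = 18 dBu.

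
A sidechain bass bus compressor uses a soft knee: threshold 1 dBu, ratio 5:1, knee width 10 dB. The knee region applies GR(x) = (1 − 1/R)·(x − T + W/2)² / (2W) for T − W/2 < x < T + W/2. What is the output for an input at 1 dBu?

0 dBu

x − T + W/2 = 1 − 1 + 5 = 5.
GR = (1 − 1/5) × 5² / 20 = 0.8 × 25 / 20 = 1 dB.
Output = 1 − 1 = 0 dBu.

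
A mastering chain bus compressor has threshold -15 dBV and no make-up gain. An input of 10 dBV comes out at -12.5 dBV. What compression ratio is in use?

10:1

Input overshoot = 10 − (-15) = 25 dB; output overshoot = -12.5 − (-15) = 2.5 dB.
Ratio = 25 / 2.5 = 10.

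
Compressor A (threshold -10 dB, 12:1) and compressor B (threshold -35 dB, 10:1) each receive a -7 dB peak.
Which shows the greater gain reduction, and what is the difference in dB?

B, by 22.45 dB

A: GR = 3 − 3/12 = 2.75 dB.
B: GR = 28 − 28/10 = 25.2 dB.
B applies 22.45 dB more gain reduction.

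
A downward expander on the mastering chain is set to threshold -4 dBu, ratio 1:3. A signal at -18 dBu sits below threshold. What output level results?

The input is 14 dB below the -4 dBu threshold.
A 1:3 expander multiplies undershoot by 3: 14 × 3 = 42 dB below threshold.
Output = -4 − 42 = -46 dBu.

-46 dBu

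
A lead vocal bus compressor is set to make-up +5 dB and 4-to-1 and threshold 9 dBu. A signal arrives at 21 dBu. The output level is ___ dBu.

17 dBu

Overshoot: 21 − 9 = 12 dB.
The 12 dB excess becomes 3 dB after 4:1 reduction.
Output = 9 + 3 = 12 dBu; make-up adds 5 dB, giving 17 dBu.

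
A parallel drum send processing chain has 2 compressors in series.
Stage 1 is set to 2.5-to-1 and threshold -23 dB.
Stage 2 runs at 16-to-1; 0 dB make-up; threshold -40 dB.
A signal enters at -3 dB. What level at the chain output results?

Stage 1: -3 dB is 20 dB over -23 dB; at 2.5:1 that becomes 8 dB over, giving -15 dB.
Stage 2: -15 dB is 25 dB over -40 dB; at 16:1 that becomes 1.5625 dB over, giving -38.4375 dB.

-38.4375 dB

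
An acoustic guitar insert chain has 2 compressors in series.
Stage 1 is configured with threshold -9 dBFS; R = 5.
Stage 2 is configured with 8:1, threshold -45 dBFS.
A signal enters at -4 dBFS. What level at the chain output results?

-40.375 dBFS

Stage 1: -4 dBFS is 5 dB over -9 dBFS; at 5:1 that becomes 1 dB over, giving -8 dBFS.
Stage 2: overshoot 37 dB → 37/8 = 4.625 dB → -40.375 dBFS.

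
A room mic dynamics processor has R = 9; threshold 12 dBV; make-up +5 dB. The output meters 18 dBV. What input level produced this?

21 dBV

Stripping the +5 dB make-up gives 13 dBV at the gain stage.
The compressed level sits 13 − 12 = 1 dB over threshold.
Before 9:1 compression the overshoot was 1 × 9 = 9 dB, so input = 12 + 9 = 21 dBV.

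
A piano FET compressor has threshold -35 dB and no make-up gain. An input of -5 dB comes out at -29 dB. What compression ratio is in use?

5:1

Input overshoot = -5 − (-35) = 30 dB; output overshoot = -29 − (-35) = 6 dB.
Ratio = 30 / 6 = 5.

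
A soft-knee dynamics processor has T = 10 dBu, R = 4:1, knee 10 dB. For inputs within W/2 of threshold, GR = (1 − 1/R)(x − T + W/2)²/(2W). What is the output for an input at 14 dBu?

x − T + W/2 = 14 − 10 + 5 = 9.
GR = (1 − 1/4) × 9² / 20 = 0.75 × 81 / 20 = 3.0375 dB.
Output = 14 − 3.0375 = 10.9625 dBu.

10.9625 dBu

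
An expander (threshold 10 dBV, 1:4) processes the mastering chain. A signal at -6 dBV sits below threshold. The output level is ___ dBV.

-54 dBV

Undershoot = 10 − (-6) = 16 dB.
At 1:4, that expands to 64 dB under threshold.
Output = 10 − 64 = -54 dBV.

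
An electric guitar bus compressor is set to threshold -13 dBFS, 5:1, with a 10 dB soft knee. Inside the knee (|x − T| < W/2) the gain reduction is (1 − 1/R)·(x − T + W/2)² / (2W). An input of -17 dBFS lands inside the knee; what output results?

-17.04 dBFS

x − T + W/2 = -17 − (-13) + 5 = 1.
GR = (1 − 1/5) × 1² / 20 = 0.8 × 1 / 20 = 0.04 dB.
Output = -17 − 0.04 = -17.04 dBFS.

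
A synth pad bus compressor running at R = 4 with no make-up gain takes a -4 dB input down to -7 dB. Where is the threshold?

-8 dB

Let T be the threshold. Output overshoot = (input overshoot)/R, so -7 − T = (-4 − T)/4.
4·(-7 − T) = -4 − T → 3·T = -28 − (-4) = -24.
T = -24/3 = -8 dB.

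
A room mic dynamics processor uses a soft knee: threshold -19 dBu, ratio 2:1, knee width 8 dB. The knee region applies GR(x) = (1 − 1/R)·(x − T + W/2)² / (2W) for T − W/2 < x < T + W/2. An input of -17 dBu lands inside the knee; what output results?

x − T + W/2 = -17 − (-19) + 4 = 6.
GR = (1 − 1/2) × 6² / 16 = 0.5 × 36 / 16 = 1.125 dB.
Output = -17 − 1.125 = -18.125 dBu.

-18.125 dBu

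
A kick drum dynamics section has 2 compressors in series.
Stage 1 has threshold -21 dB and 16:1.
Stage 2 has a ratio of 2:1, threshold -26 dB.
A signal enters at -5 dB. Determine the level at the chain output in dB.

-23 dB

Stage 1: 16 dB above -21 dB, reduced 16:1 to 1 dB above → -20 dB.
Stage 2: overshoot 6 dB → 6/2 = 3 dB → -23 dB.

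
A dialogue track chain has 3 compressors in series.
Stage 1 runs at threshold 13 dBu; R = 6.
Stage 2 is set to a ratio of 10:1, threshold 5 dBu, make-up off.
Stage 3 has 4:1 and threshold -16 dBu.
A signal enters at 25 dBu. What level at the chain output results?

-10.5 dBu

Stage 1: 12 dB above 13 dBu, reduced 6:1 to 2 dB above → 15 dBu.
Stage 2: 15 dBu is 10 dB over 5 dBu; at 10:1 that becomes 1 dB over, giving 6 dBu.
Stage 3: overshoot 22 dB → 22/4 = 5.5 dB → -10.5 dBu.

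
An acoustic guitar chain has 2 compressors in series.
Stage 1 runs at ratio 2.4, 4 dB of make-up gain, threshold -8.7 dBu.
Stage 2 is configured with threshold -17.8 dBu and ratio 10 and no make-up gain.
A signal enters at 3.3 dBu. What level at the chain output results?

Stage 1: 12 dB above -8.7 dBu, reduced 2.4:1 to 5 dB above → -3.7 dBu; +4 dB make-up → 0.3 dBu.
Stage 2: 0.3 dBu is 18.1 dB over -17.8 dBu; at 10:1 that becomes 1.81 dB over, giving -15.99 dBu.

-15.99 dBu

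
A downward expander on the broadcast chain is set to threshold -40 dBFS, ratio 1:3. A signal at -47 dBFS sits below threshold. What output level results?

Undershoot = (-40) − (-47) = 7 dB.
At 1:3, that expands to 21 dB under threshold.
Output = -40 − 21 = -61 dBFS.

-61 dBFS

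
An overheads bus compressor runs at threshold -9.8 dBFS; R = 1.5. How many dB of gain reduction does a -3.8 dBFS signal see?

2 dB

Overshoot = -3.8 − (-9.8) = 6 dB.
After 1.5:1 compression the overshoot becomes 6/1.5 = 4 dB.
GR = overshoot in − overshoot out = 6 − 4 = 2 dB.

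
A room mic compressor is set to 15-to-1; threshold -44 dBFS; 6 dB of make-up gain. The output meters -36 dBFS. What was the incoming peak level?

Remove make-up: -36 − 6 = -42 dBFS.
The compressed level sits -42 − (-44) = 2 dB over threshold.
Undo the ratio: input overshoot = 2 × 15 = 30 dB, giving input = -14 dBFS.

-14 dBFS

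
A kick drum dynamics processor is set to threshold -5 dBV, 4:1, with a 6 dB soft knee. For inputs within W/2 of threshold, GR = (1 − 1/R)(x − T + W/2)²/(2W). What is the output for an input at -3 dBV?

x − T + W/2 = -3 − (-5) + 3 = 5.
GR = (1 − 1/4) × 5² / 12 = 0.75 × 25 / 12 = 1.5625 dB.
Output = -3 − 1.5625 = -4.5625 dBV.

-4.5625 dBV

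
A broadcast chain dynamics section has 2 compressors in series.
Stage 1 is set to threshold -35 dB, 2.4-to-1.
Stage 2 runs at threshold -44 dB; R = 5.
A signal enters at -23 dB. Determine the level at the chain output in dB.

Stage 1: overshoot 12 dB → 12/2.4 = 5 dB → -30 dB.
Stage 2: 14 dB above -44 dB, reduced 5:1 to 2.8 dB above → -41.2 dB.

-41.2 dB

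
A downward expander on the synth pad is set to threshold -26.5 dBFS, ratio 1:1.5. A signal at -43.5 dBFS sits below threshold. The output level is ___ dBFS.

-52 dBFS

Undershoot = (-26.5) − (-43.5) = 17 dB.
At 1:1.5, that expands to 25.5 dB under threshold.
Output = -26.5 − 25.5 = -52 dBFS.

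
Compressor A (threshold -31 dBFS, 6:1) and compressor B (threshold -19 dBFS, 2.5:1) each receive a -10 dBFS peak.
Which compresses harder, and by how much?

A: overshoot 21 dB → output overshoot 3.5 dB → GR 17.5 dB.
B: overshoot 9 dB → output overshoot 3.6 dB → GR 5.4 dB.
A reduces 12.1 dB more.

A, by 12.1 dB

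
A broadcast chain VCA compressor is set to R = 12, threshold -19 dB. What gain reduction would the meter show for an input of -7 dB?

-7 dB exceeds the threshold by 12 dB.
After 12:1 compression the overshoot becomes 12/12 = 1 dB.
So the signal is attenuated by 12 − 1 = 11 dB.

11 dB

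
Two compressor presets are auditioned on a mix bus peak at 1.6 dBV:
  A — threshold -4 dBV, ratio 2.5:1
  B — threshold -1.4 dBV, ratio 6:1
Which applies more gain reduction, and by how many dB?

A, by 0.86 dB

A: GR = 5.6 − 5.6/2.5 = 3.36 dB.
B: GR = 3 − 3/6 = 2.5 dB.
A reduces 0.86 dB more.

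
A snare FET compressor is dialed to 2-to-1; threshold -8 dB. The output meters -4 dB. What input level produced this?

Post-compression overshoot = -4 − (-8) = 4 dB.
Before 2:1 compression the overshoot was 4 × 2 = 8 dB, so input = -8 + 8 = 0 dB.

0 dB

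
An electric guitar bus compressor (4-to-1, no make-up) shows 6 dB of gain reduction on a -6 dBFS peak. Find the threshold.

Input is 8 dB above T (since output overshoot × R = input overshoot: (-12 − T)·4 = -6 − T gives T = -14 dBFS).
Check: -14 + (-6 − (-14))/4 = -14 + 2 = -12 dBFS. ✓

-14 dBFS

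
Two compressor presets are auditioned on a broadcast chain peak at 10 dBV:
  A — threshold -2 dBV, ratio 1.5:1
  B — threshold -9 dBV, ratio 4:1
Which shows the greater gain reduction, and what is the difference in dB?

B, by 10.25 dB

A: 12 dB over, compressed to 8 dB over, so 4 dB of GR.
B: 19 dB over, compressed to 4.75 dB over, so 14.25 dB of GR.
B applies 10.25 dB more gain reduction.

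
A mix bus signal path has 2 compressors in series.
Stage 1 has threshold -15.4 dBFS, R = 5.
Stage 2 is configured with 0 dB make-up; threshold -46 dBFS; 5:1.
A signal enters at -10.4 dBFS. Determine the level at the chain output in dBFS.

-39.68 dBFS

Stage 1: overshoot 5 dB → 5/5 = 1 dB → -14.4 dBFS.
Stage 2: 31.6 dB above -46 dBFS, reduced 5:1 to 6.32 dB above → -39.68 dBFS.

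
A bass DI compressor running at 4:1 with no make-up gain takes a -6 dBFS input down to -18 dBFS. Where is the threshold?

Let T be the threshold. Output overshoot = (input overshoot)/R, so -18 − T = (-6 − T)/4.
4·(-18 − T) = -6 − T → 3·T = -72 − (-6) = -66.
T = -66/3 = -22 dBFS.

-22 dBFS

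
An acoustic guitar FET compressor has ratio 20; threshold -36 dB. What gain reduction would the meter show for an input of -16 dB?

19 dB

Overshoot = -16 − (-36) = 20 dB.
At 20:1, output sits 20/20 = 1 dB above threshold.
Gain reduction = 20 − 1 = 19 dB.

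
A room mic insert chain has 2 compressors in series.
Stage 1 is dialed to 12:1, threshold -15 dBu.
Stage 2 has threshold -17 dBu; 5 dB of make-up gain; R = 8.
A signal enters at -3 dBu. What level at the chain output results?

-11.625 dBu

Stage 1: -3 dBu is 12 dB over -15 dBu; at 12:1 that becomes 1 dB over, giving -14 dBu.
Stage 2: -14 dBu is 3 dB over -17 dBu; at 8:1 that becomes 0.375 dB over, giving -16.625 dBu; +5 dB make-up → -11.625 dBu.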